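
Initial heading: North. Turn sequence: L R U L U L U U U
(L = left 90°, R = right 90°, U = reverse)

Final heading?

Answer: Final heading: North

Derivation:
Start: North
  L (left (90° counter-clockwise)) -> West
  R (right (90° clockwise)) -> North
  U (U-turn (180°)) -> South
  L (left (90° counter-clockwise)) -> East
  U (U-turn (180°)) -> West
  L (left (90° counter-clockwise)) -> South
  U (U-turn (180°)) -> North
  U (U-turn (180°)) -> South
  U (U-turn (180°)) -> North
Final: North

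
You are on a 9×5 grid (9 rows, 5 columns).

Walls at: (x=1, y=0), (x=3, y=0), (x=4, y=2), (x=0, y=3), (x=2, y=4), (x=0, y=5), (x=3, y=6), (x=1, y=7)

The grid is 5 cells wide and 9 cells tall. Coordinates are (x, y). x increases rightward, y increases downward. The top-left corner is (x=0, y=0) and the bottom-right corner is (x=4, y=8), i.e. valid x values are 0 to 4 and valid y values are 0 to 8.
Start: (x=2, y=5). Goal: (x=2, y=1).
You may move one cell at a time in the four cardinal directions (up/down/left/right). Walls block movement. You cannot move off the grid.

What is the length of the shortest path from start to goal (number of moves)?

Answer: Shortest path length: 6

Derivation:
BFS from (x=2, y=5) until reaching (x=2, y=1):
  Distance 0: (x=2, y=5)
  Distance 1: (x=1, y=5), (x=3, y=5), (x=2, y=6)
  Distance 2: (x=1, y=4), (x=3, y=4), (x=4, y=5), (x=1, y=6), (x=2, y=7)
  Distance 3: (x=1, y=3), (x=3, y=3), (x=0, y=4), (x=4, y=4), (x=0, y=6), (x=4, y=6), (x=3, y=7), (x=2, y=8)
  Distance 4: (x=1, y=2), (x=3, y=2), (x=2, y=3), (x=4, y=3), (x=0, y=7), (x=4, y=7), (x=1, y=8), (x=3, y=8)
  Distance 5: (x=1, y=1), (x=3, y=1), (x=0, y=2), (x=2, y=2), (x=0, y=8), (x=4, y=8)
  Distance 6: (x=0, y=1), (x=2, y=1), (x=4, y=1)  <- goal reached here
One shortest path (6 moves): (x=2, y=5) -> (x=3, y=5) -> (x=3, y=4) -> (x=3, y=3) -> (x=2, y=3) -> (x=2, y=2) -> (x=2, y=1)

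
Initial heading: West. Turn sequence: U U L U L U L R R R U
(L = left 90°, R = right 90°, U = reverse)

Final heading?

Answer: Final heading: East

Derivation:
Start: West
  U (U-turn (180°)) -> East
  U (U-turn (180°)) -> West
  L (left (90° counter-clockwise)) -> South
  U (U-turn (180°)) -> North
  L (left (90° counter-clockwise)) -> West
  U (U-turn (180°)) -> East
  L (left (90° counter-clockwise)) -> North
  R (right (90° clockwise)) -> East
  R (right (90° clockwise)) -> South
  R (right (90° clockwise)) -> West
  U (U-turn (180°)) -> East
Final: East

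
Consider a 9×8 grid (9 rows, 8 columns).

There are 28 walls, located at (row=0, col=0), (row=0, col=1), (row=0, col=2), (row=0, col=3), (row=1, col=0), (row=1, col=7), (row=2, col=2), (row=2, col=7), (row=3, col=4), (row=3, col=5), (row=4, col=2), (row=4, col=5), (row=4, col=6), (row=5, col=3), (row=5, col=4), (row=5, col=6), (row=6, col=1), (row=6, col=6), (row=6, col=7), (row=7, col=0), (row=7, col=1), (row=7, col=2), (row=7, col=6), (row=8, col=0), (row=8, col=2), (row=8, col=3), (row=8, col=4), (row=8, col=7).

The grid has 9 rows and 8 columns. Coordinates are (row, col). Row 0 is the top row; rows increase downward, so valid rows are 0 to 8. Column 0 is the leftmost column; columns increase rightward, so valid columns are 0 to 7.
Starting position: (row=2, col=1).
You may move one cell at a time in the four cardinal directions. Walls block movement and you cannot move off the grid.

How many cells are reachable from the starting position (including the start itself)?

BFS flood-fill from (row=2, col=1):
  Distance 0: (row=2, col=1)
  Distance 1: (row=1, col=1), (row=2, col=0), (row=3, col=1)
  Distance 2: (row=1, col=2), (row=3, col=0), (row=3, col=2), (row=4, col=1)
  Distance 3: (row=1, col=3), (row=3, col=3), (row=4, col=0), (row=5, col=1)
  Distance 4: (row=1, col=4), (row=2, col=3), (row=4, col=3), (row=5, col=0), (row=5, col=2)
  Distance 5: (row=0, col=4), (row=1, col=5), (row=2, col=4), (row=4, col=4), (row=6, col=0), (row=6, col=2)
  Distance 6: (row=0, col=5), (row=1, col=6), (row=2, col=5), (row=6, col=3)
  Distance 7: (row=0, col=6), (row=2, col=6), (row=6, col=4), (row=7, col=3)
  Distance 8: (row=0, col=7), (row=3, col=6), (row=6, col=5), (row=7, col=4)
  Distance 9: (row=3, col=7), (row=5, col=5), (row=7, col=5)
  Distance 10: (row=4, col=7), (row=8, col=5)
  Distance 11: (row=5, col=7), (row=8, col=6)
Total reachable: 42 (grid has 44 open cells total)

Answer: Reachable cells: 42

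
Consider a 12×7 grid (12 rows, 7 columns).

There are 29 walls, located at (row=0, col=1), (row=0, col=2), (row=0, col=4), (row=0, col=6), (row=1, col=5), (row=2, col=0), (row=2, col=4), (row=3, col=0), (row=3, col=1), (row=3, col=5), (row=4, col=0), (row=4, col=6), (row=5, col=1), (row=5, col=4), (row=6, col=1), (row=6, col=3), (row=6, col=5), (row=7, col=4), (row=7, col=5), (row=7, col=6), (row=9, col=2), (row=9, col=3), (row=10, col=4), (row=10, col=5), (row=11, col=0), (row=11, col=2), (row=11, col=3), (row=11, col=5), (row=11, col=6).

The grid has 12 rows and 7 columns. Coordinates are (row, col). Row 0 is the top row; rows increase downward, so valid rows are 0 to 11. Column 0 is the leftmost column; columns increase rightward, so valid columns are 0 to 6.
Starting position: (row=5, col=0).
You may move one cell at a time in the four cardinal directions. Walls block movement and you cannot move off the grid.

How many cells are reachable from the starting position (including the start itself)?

Answer: Reachable cells: 48

Derivation:
BFS flood-fill from (row=5, col=0):
  Distance 0: (row=5, col=0)
  Distance 1: (row=6, col=0)
  Distance 2: (row=7, col=0)
  Distance 3: (row=7, col=1), (row=8, col=0)
  Distance 4: (row=7, col=2), (row=8, col=1), (row=9, col=0)
  Distance 5: (row=6, col=2), (row=7, col=3), (row=8, col=2), (row=9, col=1), (row=10, col=0)
  Distance 6: (row=5, col=2), (row=8, col=3), (row=10, col=1)
  Distance 7: (row=4, col=2), (row=5, col=3), (row=8, col=4), (row=10, col=2), (row=11, col=1)
  Distance 8: (row=3, col=2), (row=4, col=1), (row=4, col=3), (row=8, col=5), (row=9, col=4), (row=10, col=3)
  Distance 9: (row=2, col=2), (row=3, col=3), (row=4, col=4), (row=8, col=6), (row=9, col=5)
  Distance 10: (row=1, col=2), (row=2, col=1), (row=2, col=3), (row=3, col=4), (row=4, col=5), (row=9, col=6)
  Distance 11: (row=1, col=1), (row=1, col=3), (row=5, col=5), (row=10, col=6)
  Distance 12: (row=0, col=3), (row=1, col=0), (row=1, col=4), (row=5, col=6)
  Distance 13: (row=0, col=0), (row=6, col=6)
Total reachable: 48 (grid has 55 open cells total)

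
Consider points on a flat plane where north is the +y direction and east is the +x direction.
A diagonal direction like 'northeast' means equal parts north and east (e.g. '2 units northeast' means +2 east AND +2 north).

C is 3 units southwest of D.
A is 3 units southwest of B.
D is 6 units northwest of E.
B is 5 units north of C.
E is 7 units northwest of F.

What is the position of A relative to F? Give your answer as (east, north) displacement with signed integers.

Answer: A is at (east=-19, north=12) relative to F.

Derivation:
Place F at the origin (east=0, north=0).
  E is 7 units northwest of F: delta (east=-7, north=+7); E at (east=-7, north=7).
  D is 6 units northwest of E: delta (east=-6, north=+6); D at (east=-13, north=13).
  C is 3 units southwest of D: delta (east=-3, north=-3); C at (east=-16, north=10).
  B is 5 units north of C: delta (east=+0, north=+5); B at (east=-16, north=15).
  A is 3 units southwest of B: delta (east=-3, north=-3); A at (east=-19, north=12).
Therefore A relative to F: (east=-19, north=12).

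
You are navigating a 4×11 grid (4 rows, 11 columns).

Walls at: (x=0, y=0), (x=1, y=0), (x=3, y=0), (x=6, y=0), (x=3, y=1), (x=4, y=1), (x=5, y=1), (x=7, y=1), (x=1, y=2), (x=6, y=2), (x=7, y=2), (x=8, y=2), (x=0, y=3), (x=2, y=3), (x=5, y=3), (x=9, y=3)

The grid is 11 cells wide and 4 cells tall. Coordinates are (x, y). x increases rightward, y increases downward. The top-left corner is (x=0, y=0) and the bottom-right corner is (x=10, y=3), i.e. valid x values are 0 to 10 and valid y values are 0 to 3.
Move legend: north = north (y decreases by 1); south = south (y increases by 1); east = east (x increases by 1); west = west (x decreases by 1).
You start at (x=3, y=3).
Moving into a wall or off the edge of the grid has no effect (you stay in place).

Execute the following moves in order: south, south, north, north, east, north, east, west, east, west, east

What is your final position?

Start: (x=3, y=3)
  south (south): blocked, stay at (x=3, y=3)
  south (south): blocked, stay at (x=3, y=3)
  north (north): (x=3, y=3) -> (x=3, y=2)
  north (north): blocked, stay at (x=3, y=2)
  east (east): (x=3, y=2) -> (x=4, y=2)
  north (north): blocked, stay at (x=4, y=2)
  east (east): (x=4, y=2) -> (x=5, y=2)
  west (west): (x=5, y=2) -> (x=4, y=2)
  east (east): (x=4, y=2) -> (x=5, y=2)
  west (west): (x=5, y=2) -> (x=4, y=2)
  east (east): (x=4, y=2) -> (x=5, y=2)
Final: (x=5, y=2)

Answer: Final position: (x=5, y=2)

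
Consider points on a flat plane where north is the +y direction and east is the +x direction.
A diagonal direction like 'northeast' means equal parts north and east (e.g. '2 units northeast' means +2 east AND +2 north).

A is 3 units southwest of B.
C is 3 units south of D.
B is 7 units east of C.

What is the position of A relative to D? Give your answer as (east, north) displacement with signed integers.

Answer: A is at (east=4, north=-6) relative to D.

Derivation:
Place D at the origin (east=0, north=0).
  C is 3 units south of D: delta (east=+0, north=-3); C at (east=0, north=-3).
  B is 7 units east of C: delta (east=+7, north=+0); B at (east=7, north=-3).
  A is 3 units southwest of B: delta (east=-3, north=-3); A at (east=4, north=-6).
Therefore A relative to D: (east=4, north=-6).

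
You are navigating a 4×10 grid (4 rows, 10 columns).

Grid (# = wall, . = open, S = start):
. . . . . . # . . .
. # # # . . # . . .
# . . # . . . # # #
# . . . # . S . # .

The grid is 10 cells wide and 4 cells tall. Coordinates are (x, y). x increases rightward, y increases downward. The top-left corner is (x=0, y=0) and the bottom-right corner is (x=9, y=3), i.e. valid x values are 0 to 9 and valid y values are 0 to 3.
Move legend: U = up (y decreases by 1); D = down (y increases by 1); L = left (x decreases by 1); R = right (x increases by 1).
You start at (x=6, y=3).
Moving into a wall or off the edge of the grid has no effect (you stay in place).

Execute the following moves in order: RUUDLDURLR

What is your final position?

Answer: Final position: (x=6, y=2)

Derivation:
Start: (x=6, y=3)
  R (right): (x=6, y=3) -> (x=7, y=3)
  U (up): blocked, stay at (x=7, y=3)
  U (up): blocked, stay at (x=7, y=3)
  D (down): blocked, stay at (x=7, y=3)
  L (left): (x=7, y=3) -> (x=6, y=3)
  D (down): blocked, stay at (x=6, y=3)
  U (up): (x=6, y=3) -> (x=6, y=2)
  R (right): blocked, stay at (x=6, y=2)
  L (left): (x=6, y=2) -> (x=5, y=2)
  R (right): (x=5, y=2) -> (x=6, y=2)
Final: (x=6, y=2)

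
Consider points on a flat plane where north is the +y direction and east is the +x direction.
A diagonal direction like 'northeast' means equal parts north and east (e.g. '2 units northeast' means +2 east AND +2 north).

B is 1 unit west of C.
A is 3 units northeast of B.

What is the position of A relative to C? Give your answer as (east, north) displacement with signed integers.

Answer: A is at (east=2, north=3) relative to C.

Derivation:
Place C at the origin (east=0, north=0).
  B is 1 unit west of C: delta (east=-1, north=+0); B at (east=-1, north=0).
  A is 3 units northeast of B: delta (east=+3, north=+3); A at (east=2, north=3).
Therefore A relative to C: (east=2, north=3).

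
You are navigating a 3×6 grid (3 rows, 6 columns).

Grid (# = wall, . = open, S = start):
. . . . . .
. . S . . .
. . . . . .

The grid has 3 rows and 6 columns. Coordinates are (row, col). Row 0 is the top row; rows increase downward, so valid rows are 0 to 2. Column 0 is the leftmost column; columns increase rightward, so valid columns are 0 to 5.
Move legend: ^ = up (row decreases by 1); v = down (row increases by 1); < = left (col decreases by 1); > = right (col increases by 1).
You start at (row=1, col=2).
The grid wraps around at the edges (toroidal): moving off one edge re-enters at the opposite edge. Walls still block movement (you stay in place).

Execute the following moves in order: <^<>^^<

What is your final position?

Start: (row=1, col=2)
  < (left): (row=1, col=2) -> (row=1, col=1)
  ^ (up): (row=1, col=1) -> (row=0, col=1)
  < (left): (row=0, col=1) -> (row=0, col=0)
  > (right): (row=0, col=0) -> (row=0, col=1)
  ^ (up): (row=0, col=1) -> (row=2, col=1)
  ^ (up): (row=2, col=1) -> (row=1, col=1)
  < (left): (row=1, col=1) -> (row=1, col=0)
Final: (row=1, col=0)

Answer: Final position: (row=1, col=0)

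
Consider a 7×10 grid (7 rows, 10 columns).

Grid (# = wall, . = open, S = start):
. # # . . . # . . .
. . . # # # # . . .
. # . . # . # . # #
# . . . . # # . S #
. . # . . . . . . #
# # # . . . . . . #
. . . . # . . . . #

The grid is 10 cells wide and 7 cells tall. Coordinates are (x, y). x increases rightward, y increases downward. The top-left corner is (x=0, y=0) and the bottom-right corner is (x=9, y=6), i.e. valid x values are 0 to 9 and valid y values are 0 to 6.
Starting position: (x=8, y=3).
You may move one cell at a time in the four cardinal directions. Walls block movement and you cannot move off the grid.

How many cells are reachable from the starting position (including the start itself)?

BFS flood-fill from (x=8, y=3):
  Distance 0: (x=8, y=3)
  Distance 1: (x=7, y=3), (x=8, y=4)
  Distance 2: (x=7, y=2), (x=7, y=4), (x=8, y=5)
  Distance 3: (x=7, y=1), (x=6, y=4), (x=7, y=5), (x=8, y=6)
  Distance 4: (x=7, y=0), (x=8, y=1), (x=5, y=4), (x=6, y=5), (x=7, y=6)
  Distance 5: (x=8, y=0), (x=9, y=1), (x=4, y=4), (x=5, y=5), (x=6, y=6)
  Distance 6: (x=9, y=0), (x=4, y=3), (x=3, y=4), (x=4, y=5), (x=5, y=6)
  Distance 7: (x=3, y=3), (x=3, y=5)
  Distance 8: (x=3, y=2), (x=2, y=3), (x=3, y=6)
  Distance 9: (x=2, y=2), (x=1, y=3), (x=2, y=6)
  Distance 10: (x=2, y=1), (x=1, y=4), (x=1, y=6)
  Distance 11: (x=1, y=1), (x=0, y=4), (x=0, y=6)
  Distance 12: (x=0, y=1)
  Distance 13: (x=0, y=0), (x=0, y=2)
Total reachable: 42 (grid has 46 open cells total)

Answer: Reachable cells: 42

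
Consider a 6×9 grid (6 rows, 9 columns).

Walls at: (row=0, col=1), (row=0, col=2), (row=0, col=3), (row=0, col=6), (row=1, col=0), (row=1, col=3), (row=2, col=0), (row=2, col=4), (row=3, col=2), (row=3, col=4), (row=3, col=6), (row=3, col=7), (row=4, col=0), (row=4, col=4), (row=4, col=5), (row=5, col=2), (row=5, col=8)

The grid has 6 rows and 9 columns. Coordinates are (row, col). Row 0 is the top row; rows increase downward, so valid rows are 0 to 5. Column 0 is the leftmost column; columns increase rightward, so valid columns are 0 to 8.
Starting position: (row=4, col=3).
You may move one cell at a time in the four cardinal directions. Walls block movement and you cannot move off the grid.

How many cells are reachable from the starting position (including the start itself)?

BFS flood-fill from (row=4, col=3):
  Distance 0: (row=4, col=3)
  Distance 1: (row=3, col=3), (row=4, col=2), (row=5, col=3)
  Distance 2: (row=2, col=3), (row=4, col=1), (row=5, col=4)
  Distance 3: (row=2, col=2), (row=3, col=1), (row=5, col=1), (row=5, col=5)
  Distance 4: (row=1, col=2), (row=2, col=1), (row=3, col=0), (row=5, col=0), (row=5, col=6)
  Distance 5: (row=1, col=1), (row=4, col=6), (row=5, col=7)
  Distance 6: (row=4, col=7)
  Distance 7: (row=4, col=8)
  Distance 8: (row=3, col=8)
  Distance 9: (row=2, col=8)
  Distance 10: (row=1, col=8), (row=2, col=7)
  Distance 11: (row=0, col=8), (row=1, col=7), (row=2, col=6)
  Distance 12: (row=0, col=7), (row=1, col=6), (row=2, col=5)
  Distance 13: (row=1, col=5), (row=3, col=5)
  Distance 14: (row=0, col=5), (row=1, col=4)
  Distance 15: (row=0, col=4)
Total reachable: 36 (grid has 37 open cells total)

Answer: Reachable cells: 36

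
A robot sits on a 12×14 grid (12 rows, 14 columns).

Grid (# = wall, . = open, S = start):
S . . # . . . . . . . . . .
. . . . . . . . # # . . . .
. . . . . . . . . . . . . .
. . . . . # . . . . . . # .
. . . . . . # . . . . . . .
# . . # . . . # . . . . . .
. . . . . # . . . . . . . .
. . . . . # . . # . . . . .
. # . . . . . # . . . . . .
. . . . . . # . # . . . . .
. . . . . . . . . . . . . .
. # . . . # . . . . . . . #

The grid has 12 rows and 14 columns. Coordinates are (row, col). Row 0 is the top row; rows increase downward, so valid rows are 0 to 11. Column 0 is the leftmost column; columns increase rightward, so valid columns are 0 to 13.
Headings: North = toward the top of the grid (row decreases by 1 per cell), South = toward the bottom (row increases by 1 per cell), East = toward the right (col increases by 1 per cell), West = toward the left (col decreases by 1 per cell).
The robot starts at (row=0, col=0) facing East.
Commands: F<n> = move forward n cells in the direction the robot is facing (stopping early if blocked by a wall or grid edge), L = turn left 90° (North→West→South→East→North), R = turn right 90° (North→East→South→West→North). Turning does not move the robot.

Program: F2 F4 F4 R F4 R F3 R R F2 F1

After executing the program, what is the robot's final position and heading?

Start: (row=0, col=0), facing East
  F2: move forward 2, now at (row=0, col=2)
  F4: move forward 0/4 (blocked), now at (row=0, col=2)
  F4: move forward 0/4 (blocked), now at (row=0, col=2)
  R: turn right, now facing South
  F4: move forward 4, now at (row=4, col=2)
  R: turn right, now facing West
  F3: move forward 2/3 (blocked), now at (row=4, col=0)
  R: turn right, now facing North
  R: turn right, now facing East
  F2: move forward 2, now at (row=4, col=2)
  F1: move forward 1, now at (row=4, col=3)
Final: (row=4, col=3), facing East

Answer: Final position: (row=4, col=3), facing East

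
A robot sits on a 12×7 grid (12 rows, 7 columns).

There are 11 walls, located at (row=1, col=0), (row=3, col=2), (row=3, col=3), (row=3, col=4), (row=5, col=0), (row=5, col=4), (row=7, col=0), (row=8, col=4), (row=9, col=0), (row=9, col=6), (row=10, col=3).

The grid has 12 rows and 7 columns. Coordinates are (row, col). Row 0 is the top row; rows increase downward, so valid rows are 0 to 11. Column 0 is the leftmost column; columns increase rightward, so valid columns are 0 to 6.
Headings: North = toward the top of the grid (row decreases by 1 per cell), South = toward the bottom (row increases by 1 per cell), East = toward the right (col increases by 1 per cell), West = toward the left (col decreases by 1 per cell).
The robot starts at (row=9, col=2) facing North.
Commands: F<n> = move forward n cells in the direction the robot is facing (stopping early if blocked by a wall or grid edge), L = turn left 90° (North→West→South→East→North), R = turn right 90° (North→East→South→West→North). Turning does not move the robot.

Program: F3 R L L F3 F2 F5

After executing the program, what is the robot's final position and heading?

Answer: Final position: (row=6, col=0), facing West

Derivation:
Start: (row=9, col=2), facing North
  F3: move forward 3, now at (row=6, col=2)
  R: turn right, now facing East
  L: turn left, now facing North
  L: turn left, now facing West
  F3: move forward 2/3 (blocked), now at (row=6, col=0)
  F2: move forward 0/2 (blocked), now at (row=6, col=0)
  F5: move forward 0/5 (blocked), now at (row=6, col=0)
Final: (row=6, col=0), facing West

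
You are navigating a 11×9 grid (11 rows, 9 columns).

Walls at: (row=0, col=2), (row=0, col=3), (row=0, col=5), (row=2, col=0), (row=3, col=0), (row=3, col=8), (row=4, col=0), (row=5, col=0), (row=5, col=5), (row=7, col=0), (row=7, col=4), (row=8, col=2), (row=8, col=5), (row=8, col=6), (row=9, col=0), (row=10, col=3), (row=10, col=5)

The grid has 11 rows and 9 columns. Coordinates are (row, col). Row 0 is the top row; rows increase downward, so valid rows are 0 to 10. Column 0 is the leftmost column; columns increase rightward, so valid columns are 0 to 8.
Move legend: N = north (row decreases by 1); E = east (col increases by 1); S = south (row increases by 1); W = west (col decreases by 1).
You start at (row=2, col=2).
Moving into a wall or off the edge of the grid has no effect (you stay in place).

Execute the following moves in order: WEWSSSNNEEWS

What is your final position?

Start: (row=2, col=2)
  W (west): (row=2, col=2) -> (row=2, col=1)
  E (east): (row=2, col=1) -> (row=2, col=2)
  W (west): (row=2, col=2) -> (row=2, col=1)
  S (south): (row=2, col=1) -> (row=3, col=1)
  S (south): (row=3, col=1) -> (row=4, col=1)
  S (south): (row=4, col=1) -> (row=5, col=1)
  N (north): (row=5, col=1) -> (row=4, col=1)
  N (north): (row=4, col=1) -> (row=3, col=1)
  E (east): (row=3, col=1) -> (row=3, col=2)
  E (east): (row=3, col=2) -> (row=3, col=3)
  W (west): (row=3, col=3) -> (row=3, col=2)
  S (south): (row=3, col=2) -> (row=4, col=2)
Final: (row=4, col=2)

Answer: Final position: (row=4, col=2)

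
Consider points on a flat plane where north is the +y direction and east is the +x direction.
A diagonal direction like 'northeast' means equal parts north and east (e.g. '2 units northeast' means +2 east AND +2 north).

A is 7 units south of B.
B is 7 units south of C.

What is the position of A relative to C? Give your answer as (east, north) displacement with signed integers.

Answer: A is at (east=0, north=-14) relative to C.

Derivation:
Place C at the origin (east=0, north=0).
  B is 7 units south of C: delta (east=+0, north=-7); B at (east=0, north=-7).
  A is 7 units south of B: delta (east=+0, north=-7); A at (east=0, north=-14).
Therefore A relative to C: (east=0, north=-14).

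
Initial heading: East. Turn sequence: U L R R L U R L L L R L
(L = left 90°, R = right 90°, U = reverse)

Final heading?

Start: East
  U (U-turn (180°)) -> West
  L (left (90° counter-clockwise)) -> South
  R (right (90° clockwise)) -> West
  R (right (90° clockwise)) -> North
  L (left (90° counter-clockwise)) -> West
  U (U-turn (180°)) -> East
  R (right (90° clockwise)) -> South
  L (left (90° counter-clockwise)) -> East
  L (left (90° counter-clockwise)) -> North
  L (left (90° counter-clockwise)) -> West
  R (right (90° clockwise)) -> North
  L (left (90° counter-clockwise)) -> West
Final: West

Answer: Final heading: West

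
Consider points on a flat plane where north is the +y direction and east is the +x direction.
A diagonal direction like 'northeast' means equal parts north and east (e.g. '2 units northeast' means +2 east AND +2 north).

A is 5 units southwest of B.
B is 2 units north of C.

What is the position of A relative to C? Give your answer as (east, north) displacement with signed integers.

Answer: A is at (east=-5, north=-3) relative to C.

Derivation:
Place C at the origin (east=0, north=0).
  B is 2 units north of C: delta (east=+0, north=+2); B at (east=0, north=2).
  A is 5 units southwest of B: delta (east=-5, north=-5); A at (east=-5, north=-3).
Therefore A relative to C: (east=-5, north=-3).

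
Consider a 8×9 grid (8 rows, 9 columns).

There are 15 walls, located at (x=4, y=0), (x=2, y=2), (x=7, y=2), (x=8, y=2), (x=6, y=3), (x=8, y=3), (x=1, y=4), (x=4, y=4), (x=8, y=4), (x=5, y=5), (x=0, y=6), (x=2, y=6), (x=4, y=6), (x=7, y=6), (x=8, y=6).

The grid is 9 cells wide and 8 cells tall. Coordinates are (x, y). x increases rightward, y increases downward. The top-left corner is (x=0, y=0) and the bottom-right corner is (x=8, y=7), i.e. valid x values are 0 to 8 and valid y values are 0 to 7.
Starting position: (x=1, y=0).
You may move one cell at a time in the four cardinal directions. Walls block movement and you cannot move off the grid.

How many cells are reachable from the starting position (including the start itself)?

Answer: Reachable cells: 57

Derivation:
BFS flood-fill from (x=1, y=0):
  Distance 0: (x=1, y=0)
  Distance 1: (x=0, y=0), (x=2, y=0), (x=1, y=1)
  Distance 2: (x=3, y=0), (x=0, y=1), (x=2, y=1), (x=1, y=2)
  Distance 3: (x=3, y=1), (x=0, y=2), (x=1, y=3)
  Distance 4: (x=4, y=1), (x=3, y=2), (x=0, y=3), (x=2, y=3)
  Distance 5: (x=5, y=1), (x=4, y=2), (x=3, y=3), (x=0, y=4), (x=2, y=4)
  Distance 6: (x=5, y=0), (x=6, y=1), (x=5, y=2), (x=4, y=3), (x=3, y=4), (x=0, y=5), (x=2, y=5)
  Distance 7: (x=6, y=0), (x=7, y=1), (x=6, y=2), (x=5, y=3), (x=1, y=5), (x=3, y=5)
  Distance 8: (x=7, y=0), (x=8, y=1), (x=5, y=4), (x=4, y=5), (x=1, y=6), (x=3, y=6)
  Distance 9: (x=8, y=0), (x=6, y=4), (x=1, y=7), (x=3, y=7)
  Distance 10: (x=7, y=4), (x=6, y=5), (x=0, y=7), (x=2, y=7), (x=4, y=7)
  Distance 11: (x=7, y=3), (x=7, y=5), (x=6, y=6), (x=5, y=7)
  Distance 12: (x=8, y=5), (x=5, y=6), (x=6, y=7)
  Distance 13: (x=7, y=7)
  Distance 14: (x=8, y=7)
Total reachable: 57 (grid has 57 open cells total)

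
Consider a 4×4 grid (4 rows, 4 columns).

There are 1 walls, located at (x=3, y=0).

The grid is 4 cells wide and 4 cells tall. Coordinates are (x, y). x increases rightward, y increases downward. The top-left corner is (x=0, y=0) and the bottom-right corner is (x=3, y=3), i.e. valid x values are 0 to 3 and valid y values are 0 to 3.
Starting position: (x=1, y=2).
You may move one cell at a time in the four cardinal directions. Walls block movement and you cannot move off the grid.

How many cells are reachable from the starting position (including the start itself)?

BFS flood-fill from (x=1, y=2):
  Distance 0: (x=1, y=2)
  Distance 1: (x=1, y=1), (x=0, y=2), (x=2, y=2), (x=1, y=3)
  Distance 2: (x=1, y=0), (x=0, y=1), (x=2, y=1), (x=3, y=2), (x=0, y=3), (x=2, y=3)
  Distance 3: (x=0, y=0), (x=2, y=0), (x=3, y=1), (x=3, y=3)
Total reachable: 15 (grid has 15 open cells total)

Answer: Reachable cells: 15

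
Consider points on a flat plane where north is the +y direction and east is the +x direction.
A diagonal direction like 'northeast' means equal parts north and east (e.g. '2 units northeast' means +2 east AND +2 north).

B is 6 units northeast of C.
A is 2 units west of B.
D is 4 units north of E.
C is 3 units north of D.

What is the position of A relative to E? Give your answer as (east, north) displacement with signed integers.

Place E at the origin (east=0, north=0).
  D is 4 units north of E: delta (east=+0, north=+4); D at (east=0, north=4).
  C is 3 units north of D: delta (east=+0, north=+3); C at (east=0, north=7).
  B is 6 units northeast of C: delta (east=+6, north=+6); B at (east=6, north=13).
  A is 2 units west of B: delta (east=-2, north=+0); A at (east=4, north=13).
Therefore A relative to E: (east=4, north=13).

Answer: A is at (east=4, north=13) relative to E.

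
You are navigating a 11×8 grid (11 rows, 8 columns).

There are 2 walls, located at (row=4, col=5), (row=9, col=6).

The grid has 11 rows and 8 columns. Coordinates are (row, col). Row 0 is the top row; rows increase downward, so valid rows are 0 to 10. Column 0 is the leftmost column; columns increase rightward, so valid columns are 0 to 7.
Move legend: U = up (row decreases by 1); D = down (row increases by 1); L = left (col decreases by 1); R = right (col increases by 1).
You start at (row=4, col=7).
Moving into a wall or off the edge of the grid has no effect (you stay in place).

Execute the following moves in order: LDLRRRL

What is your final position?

Answer: Final position: (row=5, col=6)

Derivation:
Start: (row=4, col=7)
  L (left): (row=4, col=7) -> (row=4, col=6)
  D (down): (row=4, col=6) -> (row=5, col=6)
  L (left): (row=5, col=6) -> (row=5, col=5)
  R (right): (row=5, col=5) -> (row=5, col=6)
  R (right): (row=5, col=6) -> (row=5, col=7)
  R (right): blocked, stay at (row=5, col=7)
  L (left): (row=5, col=7) -> (row=5, col=6)
Final: (row=5, col=6)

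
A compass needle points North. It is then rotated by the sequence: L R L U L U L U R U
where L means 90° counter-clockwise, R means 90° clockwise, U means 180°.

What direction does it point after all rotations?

Start: North
  L (left (90° counter-clockwise)) -> West
  R (right (90° clockwise)) -> North
  L (left (90° counter-clockwise)) -> West
  U (U-turn (180°)) -> East
  L (left (90° counter-clockwise)) -> North
  U (U-turn (180°)) -> South
  L (left (90° counter-clockwise)) -> East
  U (U-turn (180°)) -> West
  R (right (90° clockwise)) -> North
  U (U-turn (180°)) -> South
Final: South

Answer: Final heading: South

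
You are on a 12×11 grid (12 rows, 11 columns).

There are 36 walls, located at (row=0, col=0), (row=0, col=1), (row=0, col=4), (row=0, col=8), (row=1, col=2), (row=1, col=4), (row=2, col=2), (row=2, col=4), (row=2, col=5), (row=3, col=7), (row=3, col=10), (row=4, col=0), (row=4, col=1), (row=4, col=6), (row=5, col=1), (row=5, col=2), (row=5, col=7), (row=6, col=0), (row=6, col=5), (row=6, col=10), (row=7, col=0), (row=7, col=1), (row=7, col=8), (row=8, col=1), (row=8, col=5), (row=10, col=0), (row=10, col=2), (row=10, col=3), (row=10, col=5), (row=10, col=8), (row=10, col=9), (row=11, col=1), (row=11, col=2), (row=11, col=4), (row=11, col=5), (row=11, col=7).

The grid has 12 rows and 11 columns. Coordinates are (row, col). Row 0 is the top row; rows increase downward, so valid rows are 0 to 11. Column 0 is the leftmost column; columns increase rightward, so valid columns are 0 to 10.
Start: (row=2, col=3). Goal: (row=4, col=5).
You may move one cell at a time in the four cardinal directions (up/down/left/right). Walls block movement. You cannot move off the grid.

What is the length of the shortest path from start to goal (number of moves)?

BFS from (row=2, col=3) until reaching (row=4, col=5):
  Distance 0: (row=2, col=3)
  Distance 1: (row=1, col=3), (row=3, col=3)
  Distance 2: (row=0, col=3), (row=3, col=2), (row=3, col=4), (row=4, col=3)
  Distance 3: (row=0, col=2), (row=3, col=1), (row=3, col=5), (row=4, col=2), (row=4, col=4), (row=5, col=3)
  Distance 4: (row=2, col=1), (row=3, col=0), (row=3, col=6), (row=4, col=5), (row=5, col=4), (row=6, col=3)  <- goal reached here
One shortest path (4 moves): (row=2, col=3) -> (row=3, col=3) -> (row=3, col=4) -> (row=3, col=5) -> (row=4, col=5)

Answer: Shortest path length: 4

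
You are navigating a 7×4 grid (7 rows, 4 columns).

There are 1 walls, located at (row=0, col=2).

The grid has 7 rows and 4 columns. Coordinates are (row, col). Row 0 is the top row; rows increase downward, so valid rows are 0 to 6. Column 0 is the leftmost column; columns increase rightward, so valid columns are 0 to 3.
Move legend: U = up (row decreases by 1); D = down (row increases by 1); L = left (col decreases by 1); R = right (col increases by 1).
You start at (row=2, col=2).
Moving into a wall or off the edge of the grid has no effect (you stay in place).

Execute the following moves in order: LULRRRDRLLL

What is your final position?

Answer: Final position: (row=2, col=0)

Derivation:
Start: (row=2, col=2)
  L (left): (row=2, col=2) -> (row=2, col=1)
  U (up): (row=2, col=1) -> (row=1, col=1)
  L (left): (row=1, col=1) -> (row=1, col=0)
  R (right): (row=1, col=0) -> (row=1, col=1)
  R (right): (row=1, col=1) -> (row=1, col=2)
  R (right): (row=1, col=2) -> (row=1, col=3)
  D (down): (row=1, col=3) -> (row=2, col=3)
  R (right): blocked, stay at (row=2, col=3)
  L (left): (row=2, col=3) -> (row=2, col=2)
  L (left): (row=2, col=2) -> (row=2, col=1)
  L (left): (row=2, col=1) -> (row=2, col=0)
Final: (row=2, col=0)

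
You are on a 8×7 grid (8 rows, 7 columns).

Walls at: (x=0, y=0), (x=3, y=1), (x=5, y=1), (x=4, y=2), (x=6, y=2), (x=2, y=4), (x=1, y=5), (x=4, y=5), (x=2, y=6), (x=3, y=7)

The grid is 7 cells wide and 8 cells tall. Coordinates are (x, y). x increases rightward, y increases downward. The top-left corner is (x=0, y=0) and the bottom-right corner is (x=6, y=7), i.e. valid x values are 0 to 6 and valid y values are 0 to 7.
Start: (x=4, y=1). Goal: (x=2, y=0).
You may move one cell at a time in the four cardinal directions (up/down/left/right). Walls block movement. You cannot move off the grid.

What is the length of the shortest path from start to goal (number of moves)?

BFS from (x=4, y=1) until reaching (x=2, y=0):
  Distance 0: (x=4, y=1)
  Distance 1: (x=4, y=0)
  Distance 2: (x=3, y=0), (x=5, y=0)
  Distance 3: (x=2, y=0), (x=6, y=0)  <- goal reached here
One shortest path (3 moves): (x=4, y=1) -> (x=4, y=0) -> (x=3, y=0) -> (x=2, y=0)

Answer: Shortest path length: 3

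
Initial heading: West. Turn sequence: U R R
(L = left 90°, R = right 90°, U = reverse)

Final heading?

Start: West
  U (U-turn (180°)) -> East
  R (right (90° clockwise)) -> South
  R (right (90° clockwise)) -> West
Final: West

Answer: Final heading: West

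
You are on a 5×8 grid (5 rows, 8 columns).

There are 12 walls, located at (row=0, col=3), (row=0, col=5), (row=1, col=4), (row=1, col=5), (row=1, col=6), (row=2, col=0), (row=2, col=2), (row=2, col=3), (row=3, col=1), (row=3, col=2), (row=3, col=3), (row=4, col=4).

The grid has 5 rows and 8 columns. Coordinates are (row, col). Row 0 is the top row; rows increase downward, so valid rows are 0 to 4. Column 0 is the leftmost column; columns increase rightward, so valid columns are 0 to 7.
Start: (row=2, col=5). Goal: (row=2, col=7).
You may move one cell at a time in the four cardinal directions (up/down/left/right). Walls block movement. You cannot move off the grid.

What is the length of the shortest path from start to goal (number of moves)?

BFS from (row=2, col=5) until reaching (row=2, col=7):
  Distance 0: (row=2, col=5)
  Distance 1: (row=2, col=4), (row=2, col=6), (row=3, col=5)
  Distance 2: (row=2, col=7), (row=3, col=4), (row=3, col=6), (row=4, col=5)  <- goal reached here
One shortest path (2 moves): (row=2, col=5) -> (row=2, col=6) -> (row=2, col=7)

Answer: Shortest path length: 2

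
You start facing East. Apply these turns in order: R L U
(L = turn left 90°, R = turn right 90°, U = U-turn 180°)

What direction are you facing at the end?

Answer: Final heading: West

Derivation:
Start: East
  R (right (90° clockwise)) -> South
  L (left (90° counter-clockwise)) -> East
  U (U-turn (180°)) -> West
Final: West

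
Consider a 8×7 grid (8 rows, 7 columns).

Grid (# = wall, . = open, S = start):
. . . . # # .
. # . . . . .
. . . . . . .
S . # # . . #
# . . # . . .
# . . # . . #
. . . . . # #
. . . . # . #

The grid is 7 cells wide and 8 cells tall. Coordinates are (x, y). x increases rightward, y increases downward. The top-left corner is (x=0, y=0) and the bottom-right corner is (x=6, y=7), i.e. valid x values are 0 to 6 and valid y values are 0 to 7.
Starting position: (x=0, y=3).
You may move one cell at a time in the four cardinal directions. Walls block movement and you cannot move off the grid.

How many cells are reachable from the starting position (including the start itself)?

Answer: Reachable cells: 40

Derivation:
BFS flood-fill from (x=0, y=3):
  Distance 0: (x=0, y=3)
  Distance 1: (x=0, y=2), (x=1, y=3)
  Distance 2: (x=0, y=1), (x=1, y=2), (x=1, y=4)
  Distance 3: (x=0, y=0), (x=2, y=2), (x=2, y=4), (x=1, y=5)
  Distance 4: (x=1, y=0), (x=2, y=1), (x=3, y=2), (x=2, y=5), (x=1, y=6)
  Distance 5: (x=2, y=0), (x=3, y=1), (x=4, y=2), (x=0, y=6), (x=2, y=6), (x=1, y=7)
  Distance 6: (x=3, y=0), (x=4, y=1), (x=5, y=2), (x=4, y=3), (x=3, y=6), (x=0, y=7), (x=2, y=7)
  Distance 7: (x=5, y=1), (x=6, y=2), (x=5, y=3), (x=4, y=4), (x=4, y=6), (x=3, y=7)
  Distance 8: (x=6, y=1), (x=5, y=4), (x=4, y=5)
  Distance 9: (x=6, y=0), (x=6, y=4), (x=5, y=5)
Total reachable: 40 (grid has 41 open cells total)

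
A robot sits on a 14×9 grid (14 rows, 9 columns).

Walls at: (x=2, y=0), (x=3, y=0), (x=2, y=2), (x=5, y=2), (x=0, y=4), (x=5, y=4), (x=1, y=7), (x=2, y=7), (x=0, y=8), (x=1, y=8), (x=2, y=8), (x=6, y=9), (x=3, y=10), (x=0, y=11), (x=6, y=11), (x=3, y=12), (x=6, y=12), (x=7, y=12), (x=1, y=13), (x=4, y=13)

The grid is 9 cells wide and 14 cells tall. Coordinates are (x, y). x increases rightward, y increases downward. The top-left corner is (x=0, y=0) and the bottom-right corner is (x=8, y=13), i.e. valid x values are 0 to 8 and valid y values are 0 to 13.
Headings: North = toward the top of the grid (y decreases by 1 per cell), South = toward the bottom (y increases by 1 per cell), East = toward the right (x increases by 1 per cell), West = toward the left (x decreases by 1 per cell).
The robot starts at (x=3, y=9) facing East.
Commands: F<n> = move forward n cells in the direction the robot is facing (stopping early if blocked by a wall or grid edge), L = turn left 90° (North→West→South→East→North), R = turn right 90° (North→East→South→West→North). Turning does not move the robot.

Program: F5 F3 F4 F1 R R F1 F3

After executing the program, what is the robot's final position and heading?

Answer: Final position: (x=1, y=9), facing West

Derivation:
Start: (x=3, y=9), facing East
  F5: move forward 2/5 (blocked), now at (x=5, y=9)
  F3: move forward 0/3 (blocked), now at (x=5, y=9)
  F4: move forward 0/4 (blocked), now at (x=5, y=9)
  F1: move forward 0/1 (blocked), now at (x=5, y=9)
  R: turn right, now facing South
  R: turn right, now facing West
  F1: move forward 1, now at (x=4, y=9)
  F3: move forward 3, now at (x=1, y=9)
Final: (x=1, y=9), facing West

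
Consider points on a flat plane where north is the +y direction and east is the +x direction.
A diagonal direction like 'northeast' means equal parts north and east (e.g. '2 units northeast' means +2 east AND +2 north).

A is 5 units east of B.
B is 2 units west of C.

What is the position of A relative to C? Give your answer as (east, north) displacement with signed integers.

Answer: A is at (east=3, north=0) relative to C.

Derivation:
Place C at the origin (east=0, north=0).
  B is 2 units west of C: delta (east=-2, north=+0); B at (east=-2, north=0).
  A is 5 units east of B: delta (east=+5, north=+0); A at (east=3, north=0).
Therefore A relative to C: (east=3, north=0).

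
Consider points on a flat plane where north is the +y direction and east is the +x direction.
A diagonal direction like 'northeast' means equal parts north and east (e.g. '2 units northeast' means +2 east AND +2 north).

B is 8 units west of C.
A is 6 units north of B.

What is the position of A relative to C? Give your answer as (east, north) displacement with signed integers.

Place C at the origin (east=0, north=0).
  B is 8 units west of C: delta (east=-8, north=+0); B at (east=-8, north=0).
  A is 6 units north of B: delta (east=+0, north=+6); A at (east=-8, north=6).
Therefore A relative to C: (east=-8, north=6).

Answer: A is at (east=-8, north=6) relative to C.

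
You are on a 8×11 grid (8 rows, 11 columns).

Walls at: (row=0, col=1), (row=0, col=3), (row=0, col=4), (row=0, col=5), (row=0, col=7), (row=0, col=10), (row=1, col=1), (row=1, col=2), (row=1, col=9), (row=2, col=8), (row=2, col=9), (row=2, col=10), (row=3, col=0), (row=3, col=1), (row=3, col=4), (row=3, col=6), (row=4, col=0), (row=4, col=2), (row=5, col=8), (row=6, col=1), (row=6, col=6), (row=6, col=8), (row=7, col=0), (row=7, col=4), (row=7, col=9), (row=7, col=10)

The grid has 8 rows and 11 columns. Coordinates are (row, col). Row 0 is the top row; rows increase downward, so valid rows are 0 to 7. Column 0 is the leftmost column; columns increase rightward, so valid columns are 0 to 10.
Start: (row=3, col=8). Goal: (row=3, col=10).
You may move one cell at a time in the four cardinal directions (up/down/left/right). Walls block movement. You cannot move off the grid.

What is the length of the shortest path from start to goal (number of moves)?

Answer: Shortest path length: 2

Derivation:
BFS from (row=3, col=8) until reaching (row=3, col=10):
  Distance 0: (row=3, col=8)
  Distance 1: (row=3, col=7), (row=3, col=9), (row=4, col=8)
  Distance 2: (row=2, col=7), (row=3, col=10), (row=4, col=7), (row=4, col=9)  <- goal reached here
One shortest path (2 moves): (row=3, col=8) -> (row=3, col=9) -> (row=3, col=10)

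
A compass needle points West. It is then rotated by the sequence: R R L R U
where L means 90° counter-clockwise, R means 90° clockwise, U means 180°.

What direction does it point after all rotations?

Answer: Final heading: West

Derivation:
Start: West
  R (right (90° clockwise)) -> North
  R (right (90° clockwise)) -> East
  L (left (90° counter-clockwise)) -> North
  R (right (90° clockwise)) -> East
  U (U-turn (180°)) -> West
Final: West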